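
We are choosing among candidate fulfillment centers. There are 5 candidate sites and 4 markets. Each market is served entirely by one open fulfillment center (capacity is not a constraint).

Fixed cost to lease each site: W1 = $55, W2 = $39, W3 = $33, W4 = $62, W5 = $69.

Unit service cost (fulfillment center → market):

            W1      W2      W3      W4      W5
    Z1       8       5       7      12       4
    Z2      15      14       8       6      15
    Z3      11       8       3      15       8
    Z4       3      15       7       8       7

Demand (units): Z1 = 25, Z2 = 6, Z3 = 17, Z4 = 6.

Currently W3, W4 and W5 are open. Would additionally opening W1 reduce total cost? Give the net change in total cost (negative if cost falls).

Current service cost with {W3, W4, W5}: 229.
Adding W1: each market re-picks its cheapest; new service cost 205, saving 24.
Extra fixed cost: 55. Net change = 55 − 24 = 31.
(Totals: 393 → 424.)

No — net change +31 (cost rises by 31).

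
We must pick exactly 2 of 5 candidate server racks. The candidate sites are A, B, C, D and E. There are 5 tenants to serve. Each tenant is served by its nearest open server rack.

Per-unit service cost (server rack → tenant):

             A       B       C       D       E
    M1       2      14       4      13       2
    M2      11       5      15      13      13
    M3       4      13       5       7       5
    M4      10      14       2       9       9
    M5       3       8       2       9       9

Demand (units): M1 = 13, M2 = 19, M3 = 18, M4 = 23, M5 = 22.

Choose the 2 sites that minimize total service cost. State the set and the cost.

With exactly 2 open, each tenant uses its cheapest among the chosen.
{B, C}: M1→C 4·13=52, M2→B 5·19=95, M3→C 5·18=90, M4→C 2·23=46, M5→C 2·22=44. Service cost 327.
{A, C}: service cost 397
{C, E}: service cost 453
Among all 10 size-2 choices, {B, C} is lowest.

Choose B and C; total service cost 327.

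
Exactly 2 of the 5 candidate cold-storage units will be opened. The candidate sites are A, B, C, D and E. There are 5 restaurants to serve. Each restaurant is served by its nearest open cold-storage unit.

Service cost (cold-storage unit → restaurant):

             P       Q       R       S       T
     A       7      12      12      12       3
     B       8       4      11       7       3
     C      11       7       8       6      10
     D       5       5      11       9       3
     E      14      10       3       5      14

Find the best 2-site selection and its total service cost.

Choose D and E; total service cost 21.

With exactly 2 open, each restaurant uses its cheapest among the chosen.
{D, E}: P→D 5, Q→D 5, R→E 3, S→E 5, T→D 3. Service cost 21.
{B, E}: service cost 23
{C, D}: service cost 27
Among all 10 size-2 choices, {D, E} is lowest.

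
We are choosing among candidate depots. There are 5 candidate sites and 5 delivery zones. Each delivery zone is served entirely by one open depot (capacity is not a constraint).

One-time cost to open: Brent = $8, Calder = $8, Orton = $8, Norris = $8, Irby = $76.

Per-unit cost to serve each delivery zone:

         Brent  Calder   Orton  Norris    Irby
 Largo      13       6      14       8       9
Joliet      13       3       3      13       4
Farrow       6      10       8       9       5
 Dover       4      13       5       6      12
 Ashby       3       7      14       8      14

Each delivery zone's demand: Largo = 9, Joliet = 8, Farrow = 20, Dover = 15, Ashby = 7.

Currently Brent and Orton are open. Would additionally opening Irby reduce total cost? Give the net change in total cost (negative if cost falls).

Current service cost with {Brent, Orton}: 342.
Adding Irby: each delivery zone re-picks its cheapest; new service cost 286, saving 56.
Extra fixed cost: 76. Net change = 76 − 56 = 20.
(Totals: 358 → 378.)

No — net change +20 (cost rises by 20).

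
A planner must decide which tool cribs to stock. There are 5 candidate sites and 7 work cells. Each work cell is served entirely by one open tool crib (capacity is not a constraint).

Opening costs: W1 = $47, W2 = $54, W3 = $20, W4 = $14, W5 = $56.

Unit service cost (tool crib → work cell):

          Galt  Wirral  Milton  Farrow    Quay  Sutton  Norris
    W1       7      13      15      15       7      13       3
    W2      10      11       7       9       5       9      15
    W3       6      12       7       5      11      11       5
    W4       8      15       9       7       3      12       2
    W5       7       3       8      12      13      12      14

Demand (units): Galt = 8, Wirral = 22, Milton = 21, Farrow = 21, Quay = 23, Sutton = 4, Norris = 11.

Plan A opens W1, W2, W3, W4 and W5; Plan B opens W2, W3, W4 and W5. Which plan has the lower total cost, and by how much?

Plan A: {W1, W2, W3, W4, W5}: Galt→W3 6·8=48, Wirral→W5 3·22=66, Milton→W2 7·21=147, Farrow→W3 5·21=105, Quay→W4 3·23=69, Sutton→W2 9·4=36, Norris→W4 2·11=22. Service 493; fixed 191; total 684.
Plan B: {W2, W3, W4, W5}: Galt→W3 6·8=48, Wirral→W5 3·22=66, Milton→W2 7·21=147, Farrow→W3 5·21=105, Quay→W4 3·23=69, Sutton→W2 9·4=36, Norris→W4 2·11=22. Service 493; fixed 144; total 637.
Difference: |684 − 637| = 47.

Plan B is cheaper by 47.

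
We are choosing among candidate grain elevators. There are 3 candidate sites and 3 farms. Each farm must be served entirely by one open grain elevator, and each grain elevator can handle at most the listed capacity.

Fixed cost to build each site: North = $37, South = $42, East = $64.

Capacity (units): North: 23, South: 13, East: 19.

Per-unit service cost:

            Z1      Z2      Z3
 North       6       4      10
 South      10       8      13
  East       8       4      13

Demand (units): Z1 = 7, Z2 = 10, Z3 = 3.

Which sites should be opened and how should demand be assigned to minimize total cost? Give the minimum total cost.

Open {North}: Z1→North 6·7=42, Z2→North 4·10=40, Z3→North 10·3=30.
Loads: North carries 20/23. Service 112; fixed 37; total 149.
Next best feasible plan costs 191.

Minimum total cost: 149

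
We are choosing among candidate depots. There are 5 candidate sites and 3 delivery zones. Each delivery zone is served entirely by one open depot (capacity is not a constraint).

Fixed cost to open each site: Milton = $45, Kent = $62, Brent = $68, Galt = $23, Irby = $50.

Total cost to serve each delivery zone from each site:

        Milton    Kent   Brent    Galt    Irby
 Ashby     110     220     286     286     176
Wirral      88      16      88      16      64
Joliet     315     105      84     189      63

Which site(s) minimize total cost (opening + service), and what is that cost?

For any fixed open set, each delivery zone goes to its cheapest open site; total = fixed + service.
{Milton, Galt, Irby}: Ashby→Milton 110, Wirral→Galt 16, Joliet→Irby 63. Service 189; fixed 118; total 307.
{Galt, Irby}: service 255 + fixed 73 = 328
{Milton, Irby}: service 237 + fixed 95 = 332
{Milton, Kent, Brent, Galt, Irby}: Ashby→Milton 110, Wirral→Kent 16, Joliet→Irby 63. Service 189; fixed 248; total 437.
No other subset beats 307.

Open Milton, Galt and Irby; minimum total cost 307.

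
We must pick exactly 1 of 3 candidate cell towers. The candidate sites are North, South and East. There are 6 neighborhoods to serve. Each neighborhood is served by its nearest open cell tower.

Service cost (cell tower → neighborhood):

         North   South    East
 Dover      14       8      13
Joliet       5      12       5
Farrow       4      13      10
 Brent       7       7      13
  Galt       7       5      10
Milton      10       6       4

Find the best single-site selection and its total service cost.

With exactly 1 open, each neighborhood uses its cheapest among the chosen.
{North}: Dover→North 14, Joliet→North 5, Farrow→North 4, Brent→North 7, Galt→North 7, Milton→North 10. Service cost 47.
{South}: service cost 51
{East}: service cost 55
Among all 3 size-1 choices, {North} is lowest.

Choose North only; total service cost 47.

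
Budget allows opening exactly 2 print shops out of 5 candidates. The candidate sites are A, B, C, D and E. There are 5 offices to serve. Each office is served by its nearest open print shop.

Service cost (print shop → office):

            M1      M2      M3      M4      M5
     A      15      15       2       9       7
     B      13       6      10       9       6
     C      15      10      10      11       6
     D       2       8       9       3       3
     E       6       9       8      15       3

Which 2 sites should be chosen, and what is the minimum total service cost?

With exactly 2 open, each office uses its cheapest among the chosen.
{A, D}: M1→D 2, M2→D 8, M3→A 2, M4→D 3, M5→D 3. Service cost 18.
{B, D}: service cost 23
{D, E}: service cost 24
Among all 10 size-2 choices, {A, D} is lowest.

Choose A and D; total service cost 18.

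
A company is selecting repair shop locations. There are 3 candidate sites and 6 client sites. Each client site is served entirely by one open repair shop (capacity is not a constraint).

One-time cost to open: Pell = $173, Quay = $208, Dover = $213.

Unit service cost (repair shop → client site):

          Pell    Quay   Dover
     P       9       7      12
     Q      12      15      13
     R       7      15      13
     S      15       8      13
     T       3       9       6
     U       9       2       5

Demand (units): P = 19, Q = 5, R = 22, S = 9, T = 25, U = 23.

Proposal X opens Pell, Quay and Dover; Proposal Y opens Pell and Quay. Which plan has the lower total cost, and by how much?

Proposal Y is cheaper by 213.

Proposal X: {Pell, Quay, Dover}: P→Quay 7·19=133, Q→Pell 12·5=60, R→Pell 7·22=154, S→Quay 8·9=72, T→Pell 3·25=75, U→Quay 2·23=46. Service 540; fixed 594; total 1134.
Proposal Y: {Pell, Quay}: P→Quay 7·19=133, Q→Pell 12·5=60, R→Pell 7·22=154, S→Quay 8·9=72, T→Pell 3·25=75, U→Quay 2·23=46. Service 540; fixed 381; total 921.
Difference: |1134 − 921| = 213.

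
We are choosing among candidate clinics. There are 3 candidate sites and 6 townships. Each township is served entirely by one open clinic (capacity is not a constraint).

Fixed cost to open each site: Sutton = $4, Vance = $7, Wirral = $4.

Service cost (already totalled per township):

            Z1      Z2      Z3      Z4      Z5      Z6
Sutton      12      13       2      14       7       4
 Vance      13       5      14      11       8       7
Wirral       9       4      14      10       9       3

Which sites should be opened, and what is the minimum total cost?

For any fixed open set, each township goes to its cheapest open site; total = fixed + service.
{Sutton, Wirral}: Z1→Wirral 9, Z2→Wirral 4, Z3→Sutton 2, Z4→Wirral 10, Z5→Sutton 7, Z6→Wirral 3. Service 35; fixed 8; total 43.
{Sutton, Vance, Wirral}: service 35 + fixed 15 = 50
{Sutton, Vance}: service 41 + fixed 11 = 52
{Sutton}: service 52 + fixed 4 = 56
No other subset beats 43.

Open Sutton and Wirral; minimum total cost 43.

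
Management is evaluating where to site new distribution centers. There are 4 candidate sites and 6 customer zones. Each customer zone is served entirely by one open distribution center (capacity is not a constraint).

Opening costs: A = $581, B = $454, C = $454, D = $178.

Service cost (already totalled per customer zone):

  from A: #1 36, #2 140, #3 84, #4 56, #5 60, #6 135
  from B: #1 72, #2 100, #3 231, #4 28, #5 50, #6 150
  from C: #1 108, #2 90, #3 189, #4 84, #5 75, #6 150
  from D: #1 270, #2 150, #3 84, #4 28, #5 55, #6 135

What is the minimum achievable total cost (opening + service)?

Minimum total cost: 900

For any fixed open set, each customer zone goes to its cheapest open site; total = fixed + service.
{D}: #1→D 270, #2→D 150, #3→D 84, #4→D 28, #5→D 55, #6→D 135. Service 722; fixed 178; total 900.
{B}: service 631 + fixed 454 = 1085
{A}: service 511 + fixed 581 = 1092
{A, B, C, D}: #1→A 36, #2→C 90, #3→A 84, #4→B 28, #5→B 50, #6→A 135. Service 423; fixed 1667; total 2090.
No other subset beats 900.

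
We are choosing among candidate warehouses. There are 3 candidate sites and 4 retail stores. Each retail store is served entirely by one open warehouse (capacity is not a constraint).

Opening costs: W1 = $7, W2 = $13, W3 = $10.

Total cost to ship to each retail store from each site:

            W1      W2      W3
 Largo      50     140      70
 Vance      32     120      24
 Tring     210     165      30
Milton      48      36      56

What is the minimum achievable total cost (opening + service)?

For any fixed open set, each retail store goes to its cheapest open site; total = fixed + service.
{W1, W3}: Largo→W1 50, Vance→W3 24, Tring→W3 30, Milton→W1 48. Service 152; fixed 17; total 169.
{W1, W2, W3}: service 140 + fixed 30 = 170
{W2, W3}: service 160 + fixed 23 = 183
{W1}: service 340 + fixed 7 = 347
No other subset beats 169.

Minimum total cost: 169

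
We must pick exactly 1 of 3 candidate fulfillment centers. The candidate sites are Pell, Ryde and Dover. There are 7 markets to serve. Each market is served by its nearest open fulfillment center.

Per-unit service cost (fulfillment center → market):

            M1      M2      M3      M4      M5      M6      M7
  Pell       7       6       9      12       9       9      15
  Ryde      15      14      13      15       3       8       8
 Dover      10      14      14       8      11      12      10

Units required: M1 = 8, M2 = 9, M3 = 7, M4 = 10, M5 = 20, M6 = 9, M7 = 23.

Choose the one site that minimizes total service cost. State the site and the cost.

With exactly 1 open, each market uses its cheapest among the chosen.
{Ryde}: M1→Ryde 15·8=120, M2→Ryde 14·9=126, M3→Ryde 13·7=91, M4→Ryde 15·10=150, M5→Ryde 3·20=60, M6→Ryde 8·9=72, M7→Ryde 8·23=184. Service cost 803.
{Pell}: service cost 899
{Dover}: service cost 942
Among all 3 size-1 choices, {Ryde} is lowest.

Choose Ryde only; total service cost 803.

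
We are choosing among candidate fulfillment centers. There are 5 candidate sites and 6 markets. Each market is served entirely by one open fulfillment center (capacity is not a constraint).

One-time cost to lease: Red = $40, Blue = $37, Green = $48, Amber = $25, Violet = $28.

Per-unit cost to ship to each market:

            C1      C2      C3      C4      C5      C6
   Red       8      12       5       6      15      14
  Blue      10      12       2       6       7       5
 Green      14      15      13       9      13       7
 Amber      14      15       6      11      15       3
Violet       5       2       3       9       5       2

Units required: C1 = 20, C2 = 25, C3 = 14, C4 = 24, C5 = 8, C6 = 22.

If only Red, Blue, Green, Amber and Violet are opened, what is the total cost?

Total cost: 584

Each market is assigned to its cheapest site among the open ones.
{Red, Blue, Green, Amber, Violet}: C1→Violet 5·20=100, C2→Violet 2·25=50, C3→Blue 2·14=28, C4→Red 6·24=144, C5→Violet 5·8=40, C6→Violet 2·22=44. Service 406; fixed 178; total 584.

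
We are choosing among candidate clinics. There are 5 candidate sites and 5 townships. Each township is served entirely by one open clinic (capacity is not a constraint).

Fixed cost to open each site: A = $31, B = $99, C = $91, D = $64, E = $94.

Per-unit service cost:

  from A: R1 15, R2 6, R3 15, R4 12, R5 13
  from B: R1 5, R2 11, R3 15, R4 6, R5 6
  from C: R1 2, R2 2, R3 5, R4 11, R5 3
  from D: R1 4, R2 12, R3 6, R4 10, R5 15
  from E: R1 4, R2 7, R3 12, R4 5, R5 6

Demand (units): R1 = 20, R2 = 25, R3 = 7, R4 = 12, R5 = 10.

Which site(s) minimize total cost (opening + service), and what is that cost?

Open C only; minimum total cost 378.

For any fixed open set, each township goes to its cheapest open site; total = fixed + service.
{C}: R1→C 2·20=40, R2→C 2·25=50, R3→C 5·7=35, R4→C 11·12=132, R5→C 3·10=30. Service 287; fixed 91; total 378.
{C, E}: R1→C 2·20=40, R2→C 2·25=50, R3→C 5·7=35, R4→E 5·12=60, R5→C 3·10=30. Service 215; fixed 185; total 400.
{A, C}: R1→C 2·20=40, R2→C 2·25=50, R3→C 5·7=35, R4→C 11·12=132, R5→C 3·10=30. Service 287; fixed 122; total 409.
{A, B, C, D, E}: service 215 + fixed 379 = 594
No other subset beats 378.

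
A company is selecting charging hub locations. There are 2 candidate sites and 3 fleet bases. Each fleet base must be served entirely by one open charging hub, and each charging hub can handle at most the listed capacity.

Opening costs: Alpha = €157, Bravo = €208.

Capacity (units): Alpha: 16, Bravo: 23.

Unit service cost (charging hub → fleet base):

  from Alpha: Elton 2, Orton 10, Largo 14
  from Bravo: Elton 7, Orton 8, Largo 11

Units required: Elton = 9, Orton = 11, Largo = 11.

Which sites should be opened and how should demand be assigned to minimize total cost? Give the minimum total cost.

Open {Alpha, Bravo}: Elton→Alpha 2·9=18, Orton→Bravo 8·11=88, Largo→Bravo 11·11=121.
Loads: Alpha carries 9/16, Bravo carries 22/23. Service 227; fixed 365; total 592.
Next best feasible plan costs 659.

Minimum total cost: 592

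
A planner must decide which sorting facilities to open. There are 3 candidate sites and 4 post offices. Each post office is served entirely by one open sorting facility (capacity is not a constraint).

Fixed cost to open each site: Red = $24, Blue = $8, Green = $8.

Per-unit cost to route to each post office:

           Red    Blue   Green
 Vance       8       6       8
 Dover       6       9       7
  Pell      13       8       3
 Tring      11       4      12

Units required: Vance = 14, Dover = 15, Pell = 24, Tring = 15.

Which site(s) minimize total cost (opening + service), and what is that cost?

For any fixed open set, each post office goes to its cheapest open site; total = fixed + service.
{Blue, Green}: Vance→Blue 6·14=84, Dover→Green 7·15=105, Pell→Green 3·24=72, Tring→Blue 4·15=60. Service 321; fixed 16; total 337.
{Red, Blue, Green}: Vance→Blue 6·14=84, Dover→Red 6·15=90, Pell→Green 3·24=72, Tring→Blue 4·15=60. Service 306; fixed 40; total 346.
{Red, Blue}: service 426 + fixed 32 = 458
{Blue}: Vance→Blue 6·14=84, Dover→Blue 9·15=135, Pell→Blue 8·24=192, Tring→Blue 4·15=60. Service 471; fixed 8; total 479.
(All 7 nonempty subsets were checked; Blue and Green is lowest.)

Open Blue and Green; minimum total cost 337.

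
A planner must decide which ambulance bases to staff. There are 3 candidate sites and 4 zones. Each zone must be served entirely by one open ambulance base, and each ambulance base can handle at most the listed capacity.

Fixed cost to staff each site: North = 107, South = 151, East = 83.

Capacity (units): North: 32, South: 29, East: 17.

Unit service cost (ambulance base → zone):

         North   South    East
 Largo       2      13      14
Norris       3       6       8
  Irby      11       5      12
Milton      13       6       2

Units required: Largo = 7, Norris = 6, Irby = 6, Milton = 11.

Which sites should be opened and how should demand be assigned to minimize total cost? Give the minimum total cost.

Open {North, East}: Largo→North 2·7=14, Norris→North 3·6=18, Irby→North 11·6=66, Milton→East 2·11=22.
Loads: North carries 19/32, East carries 11/17. Service 120; fixed 190; total 310.
Next best feasible plan costs 316.

Minimum total cost: 310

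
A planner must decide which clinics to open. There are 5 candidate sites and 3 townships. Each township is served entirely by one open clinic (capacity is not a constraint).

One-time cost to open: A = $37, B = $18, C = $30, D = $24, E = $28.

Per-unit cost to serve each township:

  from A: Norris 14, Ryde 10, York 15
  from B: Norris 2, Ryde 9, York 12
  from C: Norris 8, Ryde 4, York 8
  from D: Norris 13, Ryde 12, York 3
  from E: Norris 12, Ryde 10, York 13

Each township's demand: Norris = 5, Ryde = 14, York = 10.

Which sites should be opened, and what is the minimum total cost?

Open B, C and D; minimum total cost 168.

For any fixed open set, each township goes to its cheapest open site; total = fixed + service.
{B, C, D}: Norris→B 2·5=10, Ryde→C 4·14=56, York→D 3·10=30. Service 96; fixed 72; total 168.
{C, D}: service 126 + fixed 54 = 180
{B, C}: Norris→B 2·5=10, Ryde→C 4·14=56, York→C 8·10=80. Service 146; fixed 48; total 194.
{A, B, C, D, E}: Norris→B 2·5=10, Ryde→C 4·14=56, York→D 3·10=30. Service 96; fixed 137; total 233.
No other subset beats 168.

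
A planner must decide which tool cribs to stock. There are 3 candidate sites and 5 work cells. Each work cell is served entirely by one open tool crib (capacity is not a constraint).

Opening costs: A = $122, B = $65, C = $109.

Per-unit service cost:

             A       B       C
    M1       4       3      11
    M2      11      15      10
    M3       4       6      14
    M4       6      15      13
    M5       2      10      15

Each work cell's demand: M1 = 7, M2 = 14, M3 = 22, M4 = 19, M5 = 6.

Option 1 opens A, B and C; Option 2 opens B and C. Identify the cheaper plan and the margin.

Option 1: {A, B, C}: M1→B 3·7=21, M2→C 10·14=140, M3→A 4·22=88, M4→A 6·19=114, M5→A 2·6=12. Service 375; fixed 296; total 671.
Option 2: {B, C}: M1→B 3·7=21, M2→C 10·14=140, M3→B 6·22=132, M4→C 13·19=247, M5→B 10·6=60. Service 600; fixed 174; total 774.
Difference: |671 − 774| = 103.

Option 1 is cheaper by 103.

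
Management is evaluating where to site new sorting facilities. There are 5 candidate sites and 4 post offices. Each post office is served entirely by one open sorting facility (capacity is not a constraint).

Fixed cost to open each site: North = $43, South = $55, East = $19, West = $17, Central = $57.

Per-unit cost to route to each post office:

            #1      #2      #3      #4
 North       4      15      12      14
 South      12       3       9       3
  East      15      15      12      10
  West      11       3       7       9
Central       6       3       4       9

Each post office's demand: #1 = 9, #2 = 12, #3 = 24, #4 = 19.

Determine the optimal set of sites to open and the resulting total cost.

Open South and Central; minimum total cost 355.

For any fixed open set, each post office goes to its cheapest open site; total = fixed + service.
{South, Central}: #1→Central 6·9=54, #2→South 3·12=36, #3→Central 4·24=96, #4→South 3·19=57. Service 243; fixed 112; total 355.
{South, West, Central}: service 243 + fixed 129 = 372
{South, East, Central}: #1→Central 6·9=54, #2→South 3·12=36, #3→Central 4·24=96, #4→South 3·19=57. Service 243; fixed 131; total 374.
{North, South, East, West, Central}: #1→North 4·9=36, #2→South 3·12=36, #3→Central 4·24=96, #4→South 3·19=57. Service 225; fixed 191; total 416.
No other subset beats 355.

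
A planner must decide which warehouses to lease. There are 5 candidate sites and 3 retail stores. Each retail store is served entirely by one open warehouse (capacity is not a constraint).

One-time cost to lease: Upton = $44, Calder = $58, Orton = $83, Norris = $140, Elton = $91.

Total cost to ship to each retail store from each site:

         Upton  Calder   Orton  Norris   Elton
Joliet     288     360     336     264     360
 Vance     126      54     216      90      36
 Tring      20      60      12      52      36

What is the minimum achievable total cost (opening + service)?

For any fixed open set, each retail store goes to its cheapest open site; total = fixed + service.
{Upton, Calder}: Joliet→Upton 288, Vance→Calder 54, Tring→Upton 20. Service 362; fixed 102; total 464.
{Upton}: service 434 + fixed 44 = 478
{Upton, Elton}: Joliet→Upton 288, Vance→Elton 36, Tring→Upton 20. Service 344; fixed 135; total 479.
{Upton, Calder, Orton, Norris, Elton}: service 312 + fixed 416 = 728
No other subset beats 464.

Minimum total cost: 464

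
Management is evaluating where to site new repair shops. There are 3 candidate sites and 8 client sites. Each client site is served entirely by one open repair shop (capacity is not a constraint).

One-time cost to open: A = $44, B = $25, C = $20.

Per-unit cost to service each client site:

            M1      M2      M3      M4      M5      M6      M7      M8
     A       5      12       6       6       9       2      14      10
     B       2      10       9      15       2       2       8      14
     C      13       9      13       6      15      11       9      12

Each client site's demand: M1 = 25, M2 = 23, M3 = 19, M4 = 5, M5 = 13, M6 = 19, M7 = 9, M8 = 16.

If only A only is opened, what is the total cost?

Each client site is assigned to its cheapest site among the open ones.
{A}: M1→A 5·25=125, M2→A 12·23=276, M3→A 6·19=114, M4→A 6·5=30, M5→A 9·13=117, M6→A 2·19=38, M7→A 14·9=126, M8→A 10·16=160. Service 986; fixed 44; total 1030.

Total cost: 1030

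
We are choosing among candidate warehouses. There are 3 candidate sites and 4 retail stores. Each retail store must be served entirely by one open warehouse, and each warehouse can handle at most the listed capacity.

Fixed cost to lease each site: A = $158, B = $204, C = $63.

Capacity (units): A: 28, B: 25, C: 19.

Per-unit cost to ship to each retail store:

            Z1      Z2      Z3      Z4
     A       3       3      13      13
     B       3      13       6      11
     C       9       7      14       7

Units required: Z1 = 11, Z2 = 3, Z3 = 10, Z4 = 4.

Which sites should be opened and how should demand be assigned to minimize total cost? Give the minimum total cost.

Open {A}: Z1→A 3·11=33, Z2→A 3·3=9, Z3→A 13·10=130, Z4→A 13·4=52.
Loads: A carries 28/28. Service 224; fixed 158; total 382.
Next best feasible plan costs 409.

Minimum total cost: 382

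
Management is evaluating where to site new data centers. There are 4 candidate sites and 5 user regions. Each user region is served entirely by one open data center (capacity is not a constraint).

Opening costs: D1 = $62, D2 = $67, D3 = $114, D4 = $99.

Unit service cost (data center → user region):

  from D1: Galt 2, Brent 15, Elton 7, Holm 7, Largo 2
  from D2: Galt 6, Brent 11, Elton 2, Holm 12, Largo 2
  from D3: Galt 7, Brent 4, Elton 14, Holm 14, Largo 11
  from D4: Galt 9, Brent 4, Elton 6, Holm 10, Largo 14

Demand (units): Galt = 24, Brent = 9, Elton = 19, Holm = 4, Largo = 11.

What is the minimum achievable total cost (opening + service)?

Minimum total cost: 364

For any fixed open set, each user region goes to its cheapest open site; total = fixed + service.
{D1, D2}: Galt→D1 2·24=48, Brent→D2 11·9=99, Elton→D2 2·19=38, Holm→D1 7·4=28, Largo→D1 2·11=22. Service 235; fixed 129; total 364.
{D1, D2, D4}: Galt→D1 2·24=48, Brent→D4 4·9=36, Elton→D2 2·19=38, Holm→D1 7·4=28, Largo→D1 2·11=22. Service 172; fixed 228; total 400.
{D1, D4}: service 248 + fixed 161 = 409
{D1, D2, D3, D4}: service 172 + fixed 342 = 514
No other subset beats 364.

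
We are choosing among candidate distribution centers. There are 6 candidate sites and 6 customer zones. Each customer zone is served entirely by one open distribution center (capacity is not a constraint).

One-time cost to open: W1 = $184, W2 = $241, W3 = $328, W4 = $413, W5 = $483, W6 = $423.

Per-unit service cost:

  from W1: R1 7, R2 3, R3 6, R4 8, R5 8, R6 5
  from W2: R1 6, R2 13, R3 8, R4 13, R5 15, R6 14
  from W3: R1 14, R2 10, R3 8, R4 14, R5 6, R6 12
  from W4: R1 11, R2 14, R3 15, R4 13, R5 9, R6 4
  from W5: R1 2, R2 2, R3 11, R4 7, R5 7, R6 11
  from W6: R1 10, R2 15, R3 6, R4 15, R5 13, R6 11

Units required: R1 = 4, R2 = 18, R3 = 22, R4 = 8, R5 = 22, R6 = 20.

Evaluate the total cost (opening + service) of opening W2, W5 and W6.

Total cost: 1753

Each customer zone is assigned to its cheapest site among the open ones.
{W2, W5, W6}: R1→W5 2·4=8, R2→W5 2·18=36, R3→W6 6·22=132, R4→W5 7·8=56, R5→W5 7·22=154, R6→W5 11·20=220. Service 606; fixed 1147; total 1753.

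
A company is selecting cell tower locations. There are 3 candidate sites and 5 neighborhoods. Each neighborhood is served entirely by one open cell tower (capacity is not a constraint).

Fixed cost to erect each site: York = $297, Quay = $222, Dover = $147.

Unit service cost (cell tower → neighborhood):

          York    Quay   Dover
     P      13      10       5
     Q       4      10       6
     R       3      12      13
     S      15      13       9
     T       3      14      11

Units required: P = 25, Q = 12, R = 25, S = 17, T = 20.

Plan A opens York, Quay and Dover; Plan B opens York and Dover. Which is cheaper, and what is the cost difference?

Plan B is cheaper by 222.

Plan A: {York, Quay, Dover}: P→Dover 5·25=125, Q→York 4·12=48, R→York 3·25=75, S→Dover 9·17=153, T→York 3·20=60. Service 461; fixed 666; total 1127.
Plan B: {York, Dover}: P→Dover 5·25=125, Q→York 4·12=48, R→York 3·25=75, S→Dover 9·17=153, T→York 3·20=60. Service 461; fixed 444; total 905.
Difference: |1127 − 905| = 222.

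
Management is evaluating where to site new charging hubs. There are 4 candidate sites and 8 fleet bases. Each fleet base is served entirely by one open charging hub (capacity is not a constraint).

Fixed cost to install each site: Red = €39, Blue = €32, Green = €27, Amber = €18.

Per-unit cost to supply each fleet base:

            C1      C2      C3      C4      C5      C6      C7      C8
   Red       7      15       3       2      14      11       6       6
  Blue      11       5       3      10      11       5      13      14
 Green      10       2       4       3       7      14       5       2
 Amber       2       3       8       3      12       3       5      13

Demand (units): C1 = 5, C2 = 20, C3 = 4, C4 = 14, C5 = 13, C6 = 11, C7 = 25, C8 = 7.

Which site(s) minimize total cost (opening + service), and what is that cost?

Open Green and Amber; minimum total cost 416.

For any fixed open set, each fleet base goes to its cheapest open site; total = fixed + service.
{Green, Amber}: C1→Amber 2·5=10, C2→Green 2·20=40, C3→Green 4·4=16, C4→Green 3·14=42, C5→Green 7·13=91, C6→Amber 3·11=33, C7→Green 5·25=125, C8→Green 2·7=14. Service 371; fixed 45; total 416.
{Red, Green, Amber}: service 353 + fixed 84 = 437
{Blue, Green, Amber}: service 367 + fixed 77 = 444
{Red, Blue, Green, Amber}: service 353 + fixed 116 = 469
No other subset beats 416.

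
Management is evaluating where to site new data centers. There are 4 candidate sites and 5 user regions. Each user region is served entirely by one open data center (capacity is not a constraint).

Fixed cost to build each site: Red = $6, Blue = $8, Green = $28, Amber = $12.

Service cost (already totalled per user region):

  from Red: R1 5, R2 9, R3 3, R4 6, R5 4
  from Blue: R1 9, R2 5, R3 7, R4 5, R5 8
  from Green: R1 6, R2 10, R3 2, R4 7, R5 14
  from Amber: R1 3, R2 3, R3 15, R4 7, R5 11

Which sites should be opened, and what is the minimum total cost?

Open Red only; minimum total cost 33.

For any fixed open set, each user region goes to its cheapest open site; total = fixed + service.
{Red}: R1→Red 5, R2→Red 9, R3→Red 3, R4→Red 6, R5→Red 4. Service 27; fixed 6; total 33.
{Red, Blue}: R1→Red 5, R2→Blue 5, R3→Red 3, R4→Blue 5, R5→Red 4. Service 22; fixed 14; total 36.
{Red, Amber}: service 19 + fixed 18 = 37
{Red, Blue, Green, Amber}: service 17 + fixed 54 = 71
No other subset beats 33.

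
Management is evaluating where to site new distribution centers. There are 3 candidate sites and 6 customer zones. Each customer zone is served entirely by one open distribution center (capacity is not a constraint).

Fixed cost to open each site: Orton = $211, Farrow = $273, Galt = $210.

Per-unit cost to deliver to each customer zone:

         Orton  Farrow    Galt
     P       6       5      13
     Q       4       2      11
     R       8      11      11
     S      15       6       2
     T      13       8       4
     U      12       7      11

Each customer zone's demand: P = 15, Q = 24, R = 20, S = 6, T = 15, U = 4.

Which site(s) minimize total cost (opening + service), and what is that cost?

For any fixed open set, each customer zone goes to its cheapest open site; total = fixed + service.
{Farrow}: P→Farrow 5·15=75, Q→Farrow 2·24=48, R→Farrow 11·20=220, S→Farrow 6·6=36, T→Farrow 8·15=120, U→Farrow 7·4=28. Service 527; fixed 273; total 800.
{Orton, Galt}: P→Orton 6·15=90, Q→Orton 4·24=96, R→Orton 8·20=160, S→Galt 2·6=12, T→Galt 4·15=60, U→Galt 11·4=44. Service 462; fixed 421; total 883.
{Orton}: P→Orton 6·15=90, Q→Orton 4·24=96, R→Orton 8·20=160, S→Orton 15·6=90, T→Orton 13·15=195, U→Orton 12·4=48. Service 679; fixed 211; total 890.
{Orton, Farrow, Galt}: service 383 + fixed 694 = 1077
(All 7 nonempty subsets were checked; Farrow only is lowest.)

Open Farrow only; minimum total cost 800.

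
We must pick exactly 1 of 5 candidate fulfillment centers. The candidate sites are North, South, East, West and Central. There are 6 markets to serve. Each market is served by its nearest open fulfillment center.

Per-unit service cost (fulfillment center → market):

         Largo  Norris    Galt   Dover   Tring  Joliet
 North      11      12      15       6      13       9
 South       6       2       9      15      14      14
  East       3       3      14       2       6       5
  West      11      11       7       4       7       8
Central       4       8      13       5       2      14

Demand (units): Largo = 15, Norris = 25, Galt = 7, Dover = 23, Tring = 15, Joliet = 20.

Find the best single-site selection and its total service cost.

With exactly 1 open, each market uses its cheapest among the chosen.
{East}: Largo→East 3·15=45, Norris→East 3·25=75, Galt→East 14·7=98, Dover→East 2·23=46, Tring→East 6·15=90, Joliet→East 5·20=100. Service cost 454.
{Central}: service cost 776
{West}: service cost 846
Among all 5 size-1 choices, {East} is lowest.

Choose East only; total service cost 454.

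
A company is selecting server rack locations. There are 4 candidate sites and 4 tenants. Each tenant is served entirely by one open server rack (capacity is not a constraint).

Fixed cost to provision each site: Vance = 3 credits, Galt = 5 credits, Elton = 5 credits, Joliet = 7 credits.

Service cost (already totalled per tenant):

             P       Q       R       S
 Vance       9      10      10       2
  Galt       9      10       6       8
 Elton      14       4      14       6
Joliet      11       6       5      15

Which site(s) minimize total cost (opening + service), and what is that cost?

Open Vance and Joliet; minimum total cost 32.

For any fixed open set, each tenant goes to its cheapest open site; total = fixed + service.
{Vance, Joliet}: P→Vance 9, Q→Joliet 6, R→Joliet 5, S→Vance 2. Service 22; fixed 10; total 32.
{Vance, Elton}: P→Vance 9, Q→Elton 4, R→Vance 10, S→Vance 2. Service 25; fixed 8; total 33.
{Vance}: P→Vance 9, Q→Vance 10, R→Vance 10, S→Vance 2. Service 31; fixed 3; total 34.
{Vance, Galt, Elton, Joliet}: service 20 + fixed 20 = 40
(All 15 nonempty subsets were checked; Vance and Joliet is lowest.)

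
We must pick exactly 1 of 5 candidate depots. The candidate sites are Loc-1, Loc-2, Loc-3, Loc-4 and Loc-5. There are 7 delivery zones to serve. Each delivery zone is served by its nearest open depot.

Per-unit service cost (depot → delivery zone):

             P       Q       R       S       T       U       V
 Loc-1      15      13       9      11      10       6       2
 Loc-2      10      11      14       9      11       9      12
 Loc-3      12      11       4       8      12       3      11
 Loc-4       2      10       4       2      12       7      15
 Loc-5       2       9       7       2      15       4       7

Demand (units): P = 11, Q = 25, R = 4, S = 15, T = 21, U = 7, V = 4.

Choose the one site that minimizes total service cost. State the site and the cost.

Choose Loc-5 only; total service cost 676.

With exactly 1 open, each delivery zone uses its cheapest among the chosen.
{Loc-5}: P→Loc-5 2·11=22, Q→Loc-5 9·25=225, R→Loc-5 7·4=28, S→Loc-5 2·15=30, T→Loc-5 15·21=315, U→Loc-5 4·7=28, V→Loc-5 7·4=28. Service cost 676.
{Loc-4}: service cost 679
{Loc-3}: service cost 860
Among all 5 size-1 choices, {Loc-5} is lowest.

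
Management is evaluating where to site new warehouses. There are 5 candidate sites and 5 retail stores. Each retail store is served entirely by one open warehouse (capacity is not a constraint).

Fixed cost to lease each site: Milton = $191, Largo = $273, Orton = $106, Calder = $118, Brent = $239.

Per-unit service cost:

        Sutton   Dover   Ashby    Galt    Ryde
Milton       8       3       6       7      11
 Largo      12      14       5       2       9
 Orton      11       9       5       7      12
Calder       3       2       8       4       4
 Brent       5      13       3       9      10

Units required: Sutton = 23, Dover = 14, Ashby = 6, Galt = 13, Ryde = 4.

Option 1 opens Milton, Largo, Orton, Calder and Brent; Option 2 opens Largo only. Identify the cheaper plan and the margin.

Option 2 is cheaper by 247.

Option 1: {Milton, Largo, Orton, Calder, Brent}: Sutton→Calder 3·23=69, Dover→Calder 2·14=28, Ashby→Brent 3·6=18, Galt→Largo 2·13=26, Ryde→Calder 4·4=16. Service 157; fixed 927; total 1084.
Option 2: {Largo}: Sutton→Largo 12·23=276, Dover→Largo 14·14=196, Ashby→Largo 5·6=30, Galt→Largo 2·13=26, Ryde→Largo 9·4=36. Service 564; fixed 273; total 837.
Difference: |1084 − 837| = 247.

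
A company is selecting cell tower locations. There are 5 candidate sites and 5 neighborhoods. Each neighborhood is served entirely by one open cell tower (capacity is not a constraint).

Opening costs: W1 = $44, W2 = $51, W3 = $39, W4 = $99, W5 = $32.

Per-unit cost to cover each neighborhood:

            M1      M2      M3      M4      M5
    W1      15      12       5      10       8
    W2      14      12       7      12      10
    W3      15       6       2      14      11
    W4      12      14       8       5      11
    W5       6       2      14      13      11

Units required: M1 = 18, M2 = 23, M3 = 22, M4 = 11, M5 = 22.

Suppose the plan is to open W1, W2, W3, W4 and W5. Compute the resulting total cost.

Total cost: 694

Each neighborhood is assigned to its cheapest site among the open ones.
{W1, W2, W3, W4, W5}: M1→W5 6·18=108, M2→W5 2·23=46, M3→W3 2·22=44, M4→W4 5·11=55, M5→W1 8·22=176. Service 429; fixed 265; total 694.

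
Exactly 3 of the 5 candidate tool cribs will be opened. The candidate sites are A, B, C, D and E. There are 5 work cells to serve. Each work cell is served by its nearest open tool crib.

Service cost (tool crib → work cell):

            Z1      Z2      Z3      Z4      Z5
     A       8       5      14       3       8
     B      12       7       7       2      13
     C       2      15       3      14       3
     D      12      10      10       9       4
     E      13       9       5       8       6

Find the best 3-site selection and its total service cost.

Choose A, B and C; total service cost 15.

With exactly 3 open, each work cell uses its cheapest among the chosen.
{A, B, C}: Z1→C 2, Z2→A 5, Z3→C 3, Z4→B 2, Z5→C 3. Service cost 15.
{A, C, D}: service cost 16
{A, C, E}: service cost 16
Among all 10 size-3 choices, {A, B, C} is lowest.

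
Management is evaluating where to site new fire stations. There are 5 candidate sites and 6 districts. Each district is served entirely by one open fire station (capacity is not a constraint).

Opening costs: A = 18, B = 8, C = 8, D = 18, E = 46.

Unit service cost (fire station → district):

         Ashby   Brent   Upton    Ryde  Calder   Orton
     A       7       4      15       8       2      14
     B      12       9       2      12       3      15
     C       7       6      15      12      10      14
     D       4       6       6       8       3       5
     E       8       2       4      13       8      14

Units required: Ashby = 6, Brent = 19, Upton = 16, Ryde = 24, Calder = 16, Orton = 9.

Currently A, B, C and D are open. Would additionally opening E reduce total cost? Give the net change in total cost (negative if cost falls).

Current service cost with {A, B, C, D}: 401.
Adding E: each district re-picks its cheapest; new service cost 363, saving 38.
Extra fixed cost: 46. Net change = 46 − 38 = 8.
(Totals: 453 → 461.)

No — net change +8 (cost rises by 8).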